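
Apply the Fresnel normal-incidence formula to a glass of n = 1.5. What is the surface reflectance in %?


Fresnel reflectance at normal incidence:
  R = ((n - 1)/(n + 1))^2
  (n - 1)/(n + 1) = (1.5 - 1)/(1.5 + 1) = 0.2
  R = 0.2^2 = 0.04
  R(%) = 0.04 * 100 = 4.0%

4.0%


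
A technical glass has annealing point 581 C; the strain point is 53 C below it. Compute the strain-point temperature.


Strain point = annealing point - difference:
  T_strain = 581 - 53 = 528 C

528 C


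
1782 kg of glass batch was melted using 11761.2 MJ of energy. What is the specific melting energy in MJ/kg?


Rearrange E = m * s for s:
  s = E / m
  s = 11761.2 / 1782 = 6.6 MJ/kg

6.6 MJ/kg


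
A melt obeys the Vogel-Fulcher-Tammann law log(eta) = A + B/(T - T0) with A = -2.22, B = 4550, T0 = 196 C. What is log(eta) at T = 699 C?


VFT equation: log(eta) = A + B / (T - T0)
  T - T0 = 699 - 196 = 503
  B / (T - T0) = 4550 / 503 = 9.046
  log(eta) = -2.22 + 9.046 = 6.826

6.826


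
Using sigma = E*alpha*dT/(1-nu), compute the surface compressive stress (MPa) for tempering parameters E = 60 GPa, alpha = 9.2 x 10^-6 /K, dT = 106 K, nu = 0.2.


Tempering stress: sigma = E * alpha * dT / (1 - nu)
  E (MPa) = 60 * 1000 = 60000
  Numerator = 60000 * (9.2 x 10^-6) * 106 = 58.512
  Denominator = 1 - 0.2 = 0.8
  sigma = 58.512 / 0.8 = 73.1 MPa

73.1 MPa


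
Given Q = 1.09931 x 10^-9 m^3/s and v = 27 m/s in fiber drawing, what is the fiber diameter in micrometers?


Cross-sectional area from continuity:
  A = Q / v = 1.09931 x 10^-9 / 27 = 4.071519 x 10^-11 m^2
Diameter from circular cross-section:
  d = sqrt(4A / pi) * 10^6 (m -> um)
  d = sqrt(4 * 4.071519 x 10^-11 / pi) * 10^6 = 7.2 um

7.2 um


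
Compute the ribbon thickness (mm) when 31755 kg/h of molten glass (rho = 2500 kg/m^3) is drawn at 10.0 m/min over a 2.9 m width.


Ribbon cross-section from mass balance:
  Volume rate = throughput / density = 31755 / 2500 = 12.702 m^3/h
  thickness = volume rate / (speed * 60 * width), i.e.
  thickness = throughput / (60 * speed * width * density) * 1000
  thickness = 31755 / (60 * 10.0 * 2.9 * 2500) * 1000 = 7.3 mm

7.3 mm


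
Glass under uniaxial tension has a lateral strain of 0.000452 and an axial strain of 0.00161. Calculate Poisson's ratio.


Poisson's ratio: nu = lateral strain / axial strain
  nu = 0.000452 / 0.00161 = 0.2807

0.2807


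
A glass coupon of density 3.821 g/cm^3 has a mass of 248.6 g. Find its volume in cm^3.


Rearrange rho = m / V:
  V = m / rho
  V = 248.6 / 3.821 = 65.062 cm^3

65.062 cm^3


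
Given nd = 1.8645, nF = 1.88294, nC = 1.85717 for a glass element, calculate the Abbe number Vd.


Abbe number formula: Vd = (nd - 1) / (nF - nC)
  nd - 1 = 1.8645 - 1 = 0.8645
  nF - nC = 1.88294 - 1.85717 = 0.02577
  Vd = 0.8645 / 0.02577 = 33.55

33.55


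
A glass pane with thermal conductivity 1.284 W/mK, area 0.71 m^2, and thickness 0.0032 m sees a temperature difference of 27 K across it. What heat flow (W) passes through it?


Fourier's law: Q = k * A * dT / t
  Q = 1.284 * 0.71 * 27 / 0.0032
  Q = 24.61428 / 0.0032 = 7692 W

7692 W


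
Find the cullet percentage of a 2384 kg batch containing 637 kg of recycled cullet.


Cullet ratio = (cullet mass / total batch mass) * 100
  Ratio = 637 / 2384 * 100 = 26.72%

26.72%


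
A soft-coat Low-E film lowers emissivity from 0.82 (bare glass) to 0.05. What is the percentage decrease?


Percentage reduction = (1 - coated/uncoated) * 100
  Ratio = 0.05 / 0.82 = 0.061
  Reduction = (1 - 0.061) * 100 = 93.9%

93.9%


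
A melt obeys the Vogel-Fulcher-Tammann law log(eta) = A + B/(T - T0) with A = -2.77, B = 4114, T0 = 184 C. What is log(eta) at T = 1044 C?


VFT equation: log(eta) = A + B / (T - T0)
  T - T0 = 1044 - 184 = 860
  B / (T - T0) = 4114 / 860 = 4.784
  log(eta) = -2.77 + 4.784 = 2.014

2.014


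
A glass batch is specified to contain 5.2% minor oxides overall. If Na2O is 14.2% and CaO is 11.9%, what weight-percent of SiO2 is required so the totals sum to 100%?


Known pieces sum to 100%:
  SiO2 = 100 - (others + Na2O + CaO)
  SiO2 = 100 - (5.2 + 14.2 + 11.9) = 68.7%

68.7%


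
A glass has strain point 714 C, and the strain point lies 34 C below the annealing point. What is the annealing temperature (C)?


T_anneal = T_strain + gap:
  T_anneal = 714 + 34 = 748 C

748 C


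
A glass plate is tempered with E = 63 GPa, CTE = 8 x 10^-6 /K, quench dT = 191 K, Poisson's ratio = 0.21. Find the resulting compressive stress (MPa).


Tempering stress: sigma = E * alpha * dT / (1 - nu)
  E (MPa) = 63 * 1000 = 63000
  Numerator = 63000 * (8 x 10^-6) * 191 = 96.264
  Denominator = 1 - 0.21 = 0.79
  sigma = 96.264 / 0.79 = 121.9 MPa

121.9 MPa


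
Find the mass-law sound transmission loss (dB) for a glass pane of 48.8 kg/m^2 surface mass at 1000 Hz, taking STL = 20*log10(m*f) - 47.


Mass law: STL = 20 * log10(m * f) - 47
  m * f = 48.8 * 1000 = 48800
  log10(48800) = 4.68842
  STL = 20 * 4.68842 - 47 = 93.7684 - 47 = 46.8 dB

46.8 dB


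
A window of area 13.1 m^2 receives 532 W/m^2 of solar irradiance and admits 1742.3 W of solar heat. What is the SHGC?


Rearrange Q = Area * SHGC * Irradiance:
  SHGC = Q / (Area * Irradiance)
  SHGC = 1742.3 / (13.1 * 532) = 0.25

0.25


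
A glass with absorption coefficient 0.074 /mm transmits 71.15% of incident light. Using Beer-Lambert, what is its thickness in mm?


Rearrange T = exp(-alpha * thickness):
  thickness = -ln(T) / alpha
  T = 71.15/100 = 0.7115
  ln(T) = -0.34038
  -ln(T) = 0.34038
  thickness = 0.34038 / 0.074 = 4.6 mm

4.6 mm


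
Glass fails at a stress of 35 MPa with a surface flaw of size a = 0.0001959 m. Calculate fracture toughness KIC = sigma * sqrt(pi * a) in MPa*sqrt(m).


Fracture toughness: KIC = sigma * sqrt(pi * a)
  pi * a = pi * 0.0001959 = 0.000615438
  sqrt(pi * a) = 0.024808
  KIC = 35 * 0.024808 = 0.868 MPa*sqrt(m)

0.868 MPa*sqrt(m)


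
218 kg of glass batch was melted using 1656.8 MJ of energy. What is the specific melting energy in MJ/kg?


Rearrange E = m * s for s:
  s = E / m
  s = 1656.8 / 218 = 7.6 MJ/kg

7.6 MJ/kg


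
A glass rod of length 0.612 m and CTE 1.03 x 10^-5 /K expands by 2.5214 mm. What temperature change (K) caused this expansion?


Rearrange dL = alpha * L0 * dT for dT:
  dT = dL / (alpha * L0)
  dL (m) = 2.5214 / 1000 = 0.0025214
  dT = 0.0025214 / ((1.03 x 10^-5) * 0.612) = 400.0 K

400.0 K


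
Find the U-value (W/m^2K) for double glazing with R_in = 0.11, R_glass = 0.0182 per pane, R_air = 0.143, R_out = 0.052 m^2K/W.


Total thermal resistance (series):
  R_total = R_in + R_glass + R_air + R_glass + R_out
  R_total = 0.11 + 0.0182 + 0.143 + 0.0182 + 0.052 = 0.3414 m^2K/W
U-value = 1 / R_total = 1 / 0.3414 = 2.929 W/m^2K

2.929 W/m^2K


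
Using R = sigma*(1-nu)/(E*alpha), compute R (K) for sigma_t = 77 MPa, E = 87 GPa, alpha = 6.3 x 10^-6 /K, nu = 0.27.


Thermal shock resistance: R = sigma * (1 - nu) / (E * alpha)
  Numerator = 77 * (1 - 0.27) = 56.21
  Denominator = 87 * 1000 * (6.3 x 10^-6) = 0.5481
  R = 56.21 / 0.5481 = 102.6 K

102.6 K


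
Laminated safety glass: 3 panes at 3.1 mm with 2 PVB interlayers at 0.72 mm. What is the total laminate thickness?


Total thickness = glass contribution + PVB contribution
  Glass: 3 * 3.1 = 9.3 mm
  PVB: 2 * 0.72 = 1.44 mm
  Total = 9.3 + 1.44 = 10.74 mm

10.74 mm


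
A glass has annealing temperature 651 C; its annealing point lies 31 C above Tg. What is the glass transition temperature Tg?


Rearrange T_anneal = Tg + offset for Tg:
  Tg = T_anneal - offset = 651 - 31 = 620 C

620 C


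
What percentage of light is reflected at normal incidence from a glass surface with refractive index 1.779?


Fresnel reflectance at normal incidence:
  R = ((n - 1)/(n + 1))^2
  (n - 1)/(n + 1) = (1.779 - 1)/(1.779 + 1) = 0.280317
  R = 0.280317^2 = 0.0785776
  R(%) = 0.0785776 * 100 = 7.858%

7.858%


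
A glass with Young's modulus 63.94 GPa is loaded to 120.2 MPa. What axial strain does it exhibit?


Rearrange E = sigma / epsilon:
  epsilon = sigma / E
  E (MPa) = 63.94 * 1000 = 63940
  epsilon = 120.2 / 63940 = 0.00188

0.00188


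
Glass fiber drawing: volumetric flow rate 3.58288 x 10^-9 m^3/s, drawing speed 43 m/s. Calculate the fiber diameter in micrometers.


Cross-sectional area from continuity:
  A = Q / v = 3.58288 x 10^-9 / 43 = 8.332279 x 10^-11 m^2
Diameter from circular cross-section:
  d = sqrt(4A / pi) * 10^6 (m -> um)
  d = sqrt(4 * 8.332279 x 10^-11 / pi) * 10^6 = 10.3 um

10.3 um


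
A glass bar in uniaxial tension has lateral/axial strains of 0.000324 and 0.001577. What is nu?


Poisson's ratio: nu = lateral strain / axial strain
  nu = 0.000324 / 0.001577 = 0.2055

0.2055


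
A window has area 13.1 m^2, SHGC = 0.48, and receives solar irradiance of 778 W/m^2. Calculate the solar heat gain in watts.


Solar heat gain: Q = Area * SHGC * Irradiance
  Q = 13.1 * 0.48 * 778 = 4892.1 W

4892.1 W


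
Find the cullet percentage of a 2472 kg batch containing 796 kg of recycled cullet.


Cullet ratio = (cullet mass / total batch mass) * 100
  Ratio = 796 / 2472 * 100 = 32.2%

32.2%


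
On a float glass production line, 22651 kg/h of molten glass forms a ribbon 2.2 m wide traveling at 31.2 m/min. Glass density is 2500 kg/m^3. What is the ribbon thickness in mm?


Ribbon cross-section from mass balance:
  Volume rate = throughput / density = 22651 / 2500 = 9.0604 m^3/h
  thickness = volume rate / (speed * 60 * width), i.e.
  thickness = throughput / (60 * speed * width * density) * 1000
  thickness = 22651 / (60 * 31.2 * 2.2 * 2500) * 1000 = 2.2 mm

2.2 mm


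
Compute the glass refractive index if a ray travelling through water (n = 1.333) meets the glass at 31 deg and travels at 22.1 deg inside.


Apply Snell's law: n1 * sin(theta1) = n2 * sin(theta2)
  n2 = n1 * sin(theta1) / sin(theta2)
  sin(31) = 0.515038
  sin(22.1) = 0.376224
  n2 = 1.333 * 0.515038 / 0.376224 = 1.8248

1.8248


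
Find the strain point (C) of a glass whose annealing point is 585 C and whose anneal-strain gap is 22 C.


Strain point = annealing point - difference:
  T_strain = 585 - 22 = 563 C

563 C


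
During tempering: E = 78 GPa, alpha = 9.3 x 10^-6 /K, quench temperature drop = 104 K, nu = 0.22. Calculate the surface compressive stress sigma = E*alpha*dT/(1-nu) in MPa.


Tempering stress: sigma = E * alpha * dT / (1 - nu)
  E (MPa) = 78 * 1000 = 78000
  Numerator = 78000 * (9.3 x 10^-6) * 104 = 75.4416
  Denominator = 1 - 0.22 = 0.78
  sigma = 75.4416 / 0.78 = 96.7 MPa

96.7 MPa


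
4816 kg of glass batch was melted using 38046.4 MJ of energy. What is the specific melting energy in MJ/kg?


Rearrange E = m * s for s:
  s = E / m
  s = 38046.4 / 4816 = 7.9 MJ/kg

7.9 MJ/kg


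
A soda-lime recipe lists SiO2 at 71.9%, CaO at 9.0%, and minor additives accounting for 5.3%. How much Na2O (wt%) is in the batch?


Pieces sum to 100%:
  Na2O = 100 - (SiO2 + CaO + others)
  Na2O = 100 - (71.9 + 9.0 + 5.3) = 13.8%

13.8%


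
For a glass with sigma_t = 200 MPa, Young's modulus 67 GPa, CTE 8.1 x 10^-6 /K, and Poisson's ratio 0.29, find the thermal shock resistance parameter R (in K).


Thermal shock resistance: R = sigma * (1 - nu) / (E * alpha)
  Numerator = 200 * (1 - 0.29) = 142.0
  Denominator = 67 * 1000 * (8.1 x 10^-6) = 0.5427
  R = 142.0 / 0.5427 = 261.7 K

261.7 K


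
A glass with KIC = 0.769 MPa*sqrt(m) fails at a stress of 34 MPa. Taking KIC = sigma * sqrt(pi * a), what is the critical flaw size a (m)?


Rearrange KIC = sigma * sqrt(pi * a):
  sqrt(pi * a) = KIC / sigma
  sqrt(pi * a) = 0.769 / 34 = 0.022618
  a = (KIC / sigma)^2 / pi
  a = 0.022618^2 / pi = 0.0001628 m

0.0001628 m


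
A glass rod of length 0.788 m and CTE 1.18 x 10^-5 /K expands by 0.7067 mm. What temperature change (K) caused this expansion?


Rearrange dL = alpha * L0 * dT for dT:
  dT = dL / (alpha * L0)
  dL (m) = 0.7067 / 1000 = 0.0007067
  dT = 0.0007067 / ((1.18 x 10^-5) * 0.788) = 76.0 K

76.0 K


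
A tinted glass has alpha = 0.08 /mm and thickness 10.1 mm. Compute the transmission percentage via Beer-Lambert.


Beer-Lambert law: T = exp(-alpha * thickness)
  exponent = -0.08 * 10.1 = -0.808
  T = exp(-0.808) = 0.4457
  Percentage = 0.4457 * 100 = 44.57%

44.57%


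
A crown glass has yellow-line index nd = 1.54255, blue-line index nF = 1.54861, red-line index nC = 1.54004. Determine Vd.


Abbe number formula: Vd = (nd - 1) / (nF - nC)
  nd - 1 = 1.54255 - 1 = 0.54255
  nF - nC = 1.54861 - 1.54004 = 0.00857
  Vd = 0.54255 / 0.00857 = 63.31

63.31


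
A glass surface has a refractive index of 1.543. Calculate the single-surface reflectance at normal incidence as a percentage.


Fresnel reflectance at normal incidence:
  R = ((n - 1)/(n + 1))^2
  (n - 1)/(n + 1) = (1.543 - 1)/(1.543 + 1) = 0.213527
  R = 0.213527^2 = 0.0455938
  R(%) = 0.0455938 * 100 = 4.559%

4.559%


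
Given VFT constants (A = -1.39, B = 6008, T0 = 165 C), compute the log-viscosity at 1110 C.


VFT equation: log(eta) = A + B / (T - T0)
  T - T0 = 1110 - 165 = 945
  B / (T - T0) = 6008 / 945 = 6.358
  log(eta) = -1.39 + 6.358 = 4.968

4.968


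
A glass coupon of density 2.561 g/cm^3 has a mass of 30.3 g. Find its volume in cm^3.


Rearrange rho = m / V:
  V = m / rho
  V = 30.3 / 2.561 = 11.831 cm^3

11.831 cm^3


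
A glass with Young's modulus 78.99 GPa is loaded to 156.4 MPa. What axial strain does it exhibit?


Rearrange E = sigma / epsilon:
  epsilon = sigma / E
  E (MPa) = 78.99 * 1000 = 78990
  epsilon = 156.4 / 78990 = 0.00198

0.00198


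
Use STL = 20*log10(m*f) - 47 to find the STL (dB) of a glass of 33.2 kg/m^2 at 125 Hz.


Mass law: STL = 20 * log10(m * f) - 47
  m * f = 33.2 * 125 = 4150
  log10(4150) = 3.61805
  STL = 20 * 3.61805 - 47 = 72.361 - 47 = 25.4 dB

25.4 dB


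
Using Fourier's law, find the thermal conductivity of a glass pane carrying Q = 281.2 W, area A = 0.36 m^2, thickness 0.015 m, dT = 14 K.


Fourier's law rearranged: k = Q * t / (A * dT)
  Numerator = 281.2 * 0.015 = 4.218
  Denominator = 0.36 * 14 = 5.04
  k = 4.218 / 5.04 = 0.837 W/mK

0.837 W/mK


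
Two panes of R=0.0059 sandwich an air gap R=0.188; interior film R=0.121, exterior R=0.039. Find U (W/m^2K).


Total thermal resistance (series):
  R_total = R_in + R_glass + R_air + R_glass + R_out
  R_total = 0.121 + 0.0059 + 0.188 + 0.0059 + 0.039 = 0.3598 m^2K/W
U-value = 1 / R_total = 1 / 0.3598 = 2.779 W/m^2K

2.779 W/m^2K


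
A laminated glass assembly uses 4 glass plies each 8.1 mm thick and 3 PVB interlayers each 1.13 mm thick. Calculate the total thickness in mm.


Total thickness = glass contribution + PVB contribution
  Glass: 4 * 8.1 = 32.4 mm
  PVB: 3 * 1.13 = 3.39 mm
  Total = 32.4 + 3.39 = 35.79 mm

35.79 mm


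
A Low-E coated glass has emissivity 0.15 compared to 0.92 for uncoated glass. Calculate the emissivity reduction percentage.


Percentage reduction = (1 - coated/uncoated) * 100
  Ratio = 0.15 / 0.92 = 0.163
  Reduction = (1 - 0.163) * 100 = 83.7%

83.7%


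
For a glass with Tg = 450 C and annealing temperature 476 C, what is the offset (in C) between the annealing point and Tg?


Offset = T_anneal - Tg:
  offset = 476 - 450 = 26 C

26 C


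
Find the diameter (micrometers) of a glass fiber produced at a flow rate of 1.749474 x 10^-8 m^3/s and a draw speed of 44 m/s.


Cross-sectional area from continuity:
  A = Q / v = 1.749474 x 10^-8 / 44 = 3.976077 x 10^-10 m^2
Diameter from circular cross-section:
  d = sqrt(4A / pi) * 10^6 (m -> um)
  d = sqrt(4 * 3.976077 x 10^-10 / pi) * 10^6 = 22.5 um

22.5 um


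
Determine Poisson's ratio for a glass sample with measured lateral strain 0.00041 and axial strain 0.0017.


Poisson's ratio: nu = lateral strain / axial strain
  nu = 0.00041 / 0.0017 = 0.2412

0.2412


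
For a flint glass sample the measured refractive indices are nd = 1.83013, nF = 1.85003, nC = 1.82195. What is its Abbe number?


Abbe number formula: Vd = (nd - 1) / (nF - nC)
  nd - 1 = 1.83013 - 1 = 0.83013
  nF - nC = 1.85003 - 1.82195 = 0.02808
  Vd = 0.83013 / 0.02808 = 29.56

29.56


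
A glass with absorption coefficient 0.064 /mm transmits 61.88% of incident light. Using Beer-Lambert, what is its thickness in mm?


Rearrange T = exp(-alpha * thickness):
  thickness = -ln(T) / alpha
  T = 61.88/100 = 0.6188
  ln(T) = -0.47997
  -ln(T) = 0.47997
  thickness = 0.47997 / 0.064 = 7.5 mm

7.5 mm


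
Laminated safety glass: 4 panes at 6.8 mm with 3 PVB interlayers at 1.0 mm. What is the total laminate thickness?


Total thickness = glass contribution + PVB contribution
  Glass: 4 * 6.8 = 27.2 mm
  PVB: 3 * 1.0 = 3.0 mm
  Total = 27.2 + 3.0 = 30.2 mm

30.2 mm


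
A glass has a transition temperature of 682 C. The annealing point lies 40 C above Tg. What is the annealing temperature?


The annealing temperature is Tg plus the offset:
  T_anneal = 682 + 40 = 722 C

722 C


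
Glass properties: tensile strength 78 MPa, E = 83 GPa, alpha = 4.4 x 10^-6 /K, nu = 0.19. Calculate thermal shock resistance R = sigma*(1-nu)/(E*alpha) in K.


Thermal shock resistance: R = sigma * (1 - nu) / (E * alpha)
  Numerator = 78 * (1 - 0.19) = 63.18
  Denominator = 83 * 1000 * (4.4 x 10^-6) = 0.3652
  R = 63.18 / 0.3652 = 173.0 K

173.0 K


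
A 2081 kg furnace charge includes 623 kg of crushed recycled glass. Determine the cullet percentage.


Cullet ratio = (cullet mass / total batch mass) * 100
  Ratio = 623 / 2081 * 100 = 29.94%

29.94%


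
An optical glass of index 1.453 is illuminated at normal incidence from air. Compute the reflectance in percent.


Fresnel reflectance at normal incidence:
  R = ((n - 1)/(n + 1))^2
  (n - 1)/(n + 1) = (1.453 - 1)/(1.453 + 1) = 0.184672
  R = 0.184672^2 = 0.0341037
  R(%) = 0.0341037 * 100 = 3.41%

3.41%


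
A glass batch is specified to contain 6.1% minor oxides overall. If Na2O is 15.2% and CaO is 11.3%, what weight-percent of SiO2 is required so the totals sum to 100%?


Known pieces sum to 100%:
  SiO2 = 100 - (others + Na2O + CaO)
  SiO2 = 100 - (6.1 + 15.2 + 11.3) = 67.4%

67.4%


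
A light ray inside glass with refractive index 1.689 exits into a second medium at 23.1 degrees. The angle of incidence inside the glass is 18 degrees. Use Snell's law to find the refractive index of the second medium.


Apply Snell's law: n1 * sin(theta1) = n2 * sin(theta2)
  n2 = n1 * sin(theta1) / sin(theta2)
  sin(18) = 0.309017
  sin(23.1) = 0.392337
  n2 = 1.689 * 0.309017 / 0.392337 = 1.3303

1.3303


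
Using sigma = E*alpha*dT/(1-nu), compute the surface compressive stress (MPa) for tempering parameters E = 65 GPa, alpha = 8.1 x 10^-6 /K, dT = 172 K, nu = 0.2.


Tempering stress: sigma = E * alpha * dT / (1 - nu)
  E (MPa) = 65 * 1000 = 65000
  Numerator = 65000 * (8.1 x 10^-6) * 172 = 90.558
  Denominator = 1 - 0.2 = 0.8
  sigma = 90.558 / 0.8 = 113.2 MPa

113.2 MPa


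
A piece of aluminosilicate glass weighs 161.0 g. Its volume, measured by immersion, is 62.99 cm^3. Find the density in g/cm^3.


Use the definition of density:
  rho = mass / volume
  rho = 161.0 / 62.99 = 2.556 g/cm^3

2.556 g/cm^3


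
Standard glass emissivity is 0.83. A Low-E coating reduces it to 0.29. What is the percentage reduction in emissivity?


Percentage reduction = (1 - coated/uncoated) * 100
  Ratio = 0.29 / 0.83 = 0.3494
  Reduction = (1 - 0.3494) * 100 = 65.1%

65.1%


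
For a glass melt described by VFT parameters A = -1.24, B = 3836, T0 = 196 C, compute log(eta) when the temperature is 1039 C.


VFT equation: log(eta) = A + B / (T - T0)
  T - T0 = 1039 - 196 = 843
  B / (T - T0) = 3836 / 843 = 4.55
  log(eta) = -1.24 + 4.55 = 3.31

3.31


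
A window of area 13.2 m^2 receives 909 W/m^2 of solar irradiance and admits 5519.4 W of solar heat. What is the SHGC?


Rearrange Q = Area * SHGC * Irradiance:
  SHGC = Q / (Area * Irradiance)
  SHGC = 5519.4 / (13.2 * 909) = 0.46

0.46


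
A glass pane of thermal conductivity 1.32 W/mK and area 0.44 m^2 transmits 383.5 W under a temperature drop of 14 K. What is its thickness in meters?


Fourier's law: t = k * A * dT / Q
  t = 1.32 * 0.44 * 14 / 383.5
  t = 8.1312 / 383.5 = 0.0212 m

0.0212 m


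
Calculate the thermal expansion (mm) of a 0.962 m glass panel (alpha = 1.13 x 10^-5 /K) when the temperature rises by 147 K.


Thermal expansion formula: dL = alpha * L0 * dT
  dL = (1.13 x 10^-5) * 0.962 * 147 = 0.00159798 m
Convert to mm: 0.00159798 * 1000 = 1.598 mm

1.598 mm


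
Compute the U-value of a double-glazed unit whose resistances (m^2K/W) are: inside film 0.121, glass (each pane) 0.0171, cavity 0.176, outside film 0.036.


Total thermal resistance (series):
  R_total = R_in + R_glass + R_air + R_glass + R_out
  R_total = 0.121 + 0.0171 + 0.176 + 0.0171 + 0.036 = 0.3672 m^2K/W
U-value = 1 / R_total = 1 / 0.3672 = 2.723 W/m^2K

2.723 W/m^2K


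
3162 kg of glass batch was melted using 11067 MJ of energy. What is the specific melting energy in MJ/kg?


Rearrange E = m * s for s:
  s = E / m
  s = 11067 / 3162 = 3.5 MJ/kg

3.5 MJ/kg


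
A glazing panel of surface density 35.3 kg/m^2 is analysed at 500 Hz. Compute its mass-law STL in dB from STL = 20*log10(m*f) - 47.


Mass law: STL = 20 * log10(m * f) - 47
  m * f = 35.3 * 500 = 17650
  log10(17650) = 4.24674
  STL = 20 * 4.24674 - 47 = 84.9348 - 47 = 37.9 dB

37.9 dB


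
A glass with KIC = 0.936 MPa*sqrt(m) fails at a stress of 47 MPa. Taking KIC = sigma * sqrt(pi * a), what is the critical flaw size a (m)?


Rearrange KIC = sigma * sqrt(pi * a):
  sqrt(pi * a) = KIC / sigma
  sqrt(pi * a) = 0.936 / 47 = 0.019915
  a = (KIC / sigma)^2 / pi
  a = 0.019915^2 / pi = 0.0001262 m

0.0001262 m


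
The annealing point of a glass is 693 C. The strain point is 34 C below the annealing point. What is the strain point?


Strain point = annealing point - difference:
  T_strain = 693 - 34 = 659 C

659 C


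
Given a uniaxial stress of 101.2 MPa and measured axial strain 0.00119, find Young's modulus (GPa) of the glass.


Young's modulus: E = stress / strain
  E = 101.2 MPa / 0.00119 = 85042.02 MPa
Convert to GPa: 85042.02 / 1000 = 85.04 GPa

85.04 GPa


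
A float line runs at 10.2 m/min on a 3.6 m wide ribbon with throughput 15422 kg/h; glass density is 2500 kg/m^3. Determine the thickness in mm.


Ribbon cross-section from mass balance:
  Volume rate = throughput / density = 15422 / 2500 = 6.1688 m^3/h
  thickness = volume rate / (speed * 60 * width), i.e.
  thickness = throughput / (60 * speed * width * density) * 1000
  thickness = 15422 / (60 * 10.2 * 3.6 * 2500) * 1000 = 2.8 mm

2.8 mm


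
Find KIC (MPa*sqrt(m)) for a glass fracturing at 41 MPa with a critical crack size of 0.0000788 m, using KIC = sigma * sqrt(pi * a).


Fracture toughness: KIC = sigma * sqrt(pi * a)
  pi * a = pi * 0.0000788 = 0.000247558
  sqrt(pi * a) = 0.015734
  KIC = 41 * 0.015734 = 0.645 MPa*sqrt(m)

0.645 MPa*sqrt(m)


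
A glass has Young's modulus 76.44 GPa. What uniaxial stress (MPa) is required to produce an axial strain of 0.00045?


Rearrange E = sigma / epsilon:
  sigma = E * epsilon
  E (MPa) = 76.44 * 1000 = 76440
  sigma = 76440 * 0.00045 = 34.4 MPa

34.4 MPa


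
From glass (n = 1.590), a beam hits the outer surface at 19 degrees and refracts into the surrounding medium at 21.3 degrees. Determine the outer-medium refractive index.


Apply Snell's law: n1 * sin(theta1) = n2 * sin(theta2)
  n2 = n1 * sin(theta1) / sin(theta2)
  sin(19) = 0.325568
  sin(21.3) = 0.363251
  n2 = 1.590 * 0.325568 / 0.363251 = 1.4251

1.4251


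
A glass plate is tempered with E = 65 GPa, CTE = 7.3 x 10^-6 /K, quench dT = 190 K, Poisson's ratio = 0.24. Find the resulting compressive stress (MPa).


Tempering stress: sigma = E * alpha * dT / (1 - nu)
  E (MPa) = 65 * 1000 = 65000
  Numerator = 65000 * (7.3 x 10^-6) * 190 = 90.155
  Denominator = 1 - 0.24 = 0.76
  sigma = 90.155 / 0.76 = 118.6 MPa

118.6 MPa


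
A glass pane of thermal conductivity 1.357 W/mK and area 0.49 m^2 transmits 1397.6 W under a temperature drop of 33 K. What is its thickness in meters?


Fourier's law: t = k * A * dT / Q
  t = 1.357 * 0.49 * 33 / 1397.6
  t = 21.94269 / 1397.6 = 0.0157 m

0.0157 m


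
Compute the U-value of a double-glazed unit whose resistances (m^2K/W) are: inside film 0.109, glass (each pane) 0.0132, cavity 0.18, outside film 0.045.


Total thermal resistance (series):
  R_total = R_in + R_glass + R_air + R_glass + R_out
  R_total = 0.109 + 0.0132 + 0.18 + 0.0132 + 0.045 = 0.3604 m^2K/W
U-value = 1 / R_total = 1 / 0.3604 = 2.775 W/m^2K

2.775 W/m^2K


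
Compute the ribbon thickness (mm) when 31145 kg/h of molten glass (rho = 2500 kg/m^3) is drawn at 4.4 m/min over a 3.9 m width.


Ribbon cross-section from mass balance:
  Volume rate = throughput / density = 31145 / 2500 = 12.458 m^3/h
  thickness = volume rate / (speed * 60 * width), i.e.
  thickness = throughput / (60 * speed * width * density) * 1000
  thickness = 31145 / (60 * 4.4 * 3.9 * 2500) * 1000 = 12.1 mm

12.1 mm


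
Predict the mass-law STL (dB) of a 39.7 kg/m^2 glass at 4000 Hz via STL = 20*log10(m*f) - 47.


Mass law: STL = 20 * log10(m * f) - 47
  m * f = 39.7 * 4000 = 158800
  log10(158800) = 5.20085
  STL = 20 * 5.20085 - 47 = 104.017 - 47 = 57.0 dB

57.0 dB


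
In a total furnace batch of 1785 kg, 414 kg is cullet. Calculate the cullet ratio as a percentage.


Cullet ratio = (cullet mass / total batch mass) * 100
  Ratio = 414 / 1785 * 100 = 23.19%

23.19%


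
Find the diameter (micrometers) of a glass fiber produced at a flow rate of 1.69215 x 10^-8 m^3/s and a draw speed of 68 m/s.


Cross-sectional area from continuity:
  A = Q / v = 1.69215 x 10^-8 / 68 = 2.488456 x 10^-10 m^2
Diameter from circular cross-section:
  d = sqrt(4A / pi) * 10^6 (m -> um)
  d = sqrt(4 * 2.488456 x 10^-10 / pi) * 10^6 = 17.8 um

17.8 um


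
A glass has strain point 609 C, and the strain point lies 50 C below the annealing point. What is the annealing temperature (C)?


T_anneal = T_strain + gap:
  T_anneal = 609 + 50 = 659 C

659 C


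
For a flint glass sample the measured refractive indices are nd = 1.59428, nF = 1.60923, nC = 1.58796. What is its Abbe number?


Abbe number formula: Vd = (nd - 1) / (nF - nC)
  nd - 1 = 1.59428 - 1 = 0.59428
  nF - nC = 1.60923 - 1.58796 = 0.02127
  Vd = 0.59428 / 0.02127 = 27.94

27.94


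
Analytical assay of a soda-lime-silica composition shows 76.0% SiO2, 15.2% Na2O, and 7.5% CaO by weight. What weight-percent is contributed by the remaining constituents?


Sum the three major oxides:
  SiO2 + Na2O + CaO = 76.0 + 15.2 + 7.5 = 98.7%
Subtract from 100%:
  Others = 100 - 98.7 = 1.3%

1.3%


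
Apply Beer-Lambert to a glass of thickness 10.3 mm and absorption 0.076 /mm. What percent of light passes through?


Beer-Lambert law: T = exp(-alpha * thickness)
  exponent = -0.076 * 10.3 = -0.7828
  T = exp(-0.7828) = 0.4571
  Percentage = 0.4571 * 100 = 45.71%

45.71%


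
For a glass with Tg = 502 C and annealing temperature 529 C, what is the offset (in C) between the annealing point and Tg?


Offset = T_anneal - Tg:
  offset = 529 - 502 = 27 C

27 C


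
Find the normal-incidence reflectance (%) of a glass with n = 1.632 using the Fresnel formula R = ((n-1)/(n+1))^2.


Fresnel reflectance at normal incidence:
  R = ((n - 1)/(n + 1))^2
  (n - 1)/(n + 1) = (1.632 - 1)/(1.632 + 1) = 0.240122
  R = 0.240122^2 = 0.0576586
  R(%) = 0.0576586 * 100 = 5.766%

5.766%


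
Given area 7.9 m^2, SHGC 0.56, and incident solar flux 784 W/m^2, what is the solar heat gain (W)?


Solar heat gain: Q = Area * SHGC * Irradiance
  Q = 7.9 * 0.56 * 784 = 3468.4 W

3468.4 W


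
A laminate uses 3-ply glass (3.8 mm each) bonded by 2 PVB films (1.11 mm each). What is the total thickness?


Total thickness = glass contribution + PVB contribution
  Glass: 3 * 3.8 = 11.4 mm
  PVB: 2 * 1.11 = 2.22 mm
  Total = 11.4 + 2.22 = 13.62 mm

13.62 mm


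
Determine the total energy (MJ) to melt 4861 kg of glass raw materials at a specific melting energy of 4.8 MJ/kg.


Total energy = mass * specific energy
  E = 4861 * 4.8 = 23332.8 MJ

23332.8 MJ


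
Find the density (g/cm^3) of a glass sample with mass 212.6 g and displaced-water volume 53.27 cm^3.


Use the definition of density:
  rho = mass / volume
  rho = 212.6 / 53.27 = 3.991 g/cm^3

3.991 g/cm^3


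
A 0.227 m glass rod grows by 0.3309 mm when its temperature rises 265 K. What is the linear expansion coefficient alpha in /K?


Rearrange dL = alpha * L0 * dT for alpha:
  alpha = dL / (L0 * dT)
  alpha = (0.3309 / 1000) / (0.227 * 265) = 0.000005501 /K = 5.501 x 10^-6 /K

5.501 x 10^-6 /K


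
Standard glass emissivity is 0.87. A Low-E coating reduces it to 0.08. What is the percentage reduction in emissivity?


Percentage reduction = (1 - coated/uncoated) * 100
  Ratio = 0.08 / 0.87 = 0.092
  Reduction = (1 - 0.092) * 100 = 90.8%

90.8%


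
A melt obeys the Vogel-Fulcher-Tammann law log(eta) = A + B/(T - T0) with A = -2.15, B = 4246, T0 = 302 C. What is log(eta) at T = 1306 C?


VFT equation: log(eta) = A + B / (T - T0)
  T - T0 = 1306 - 302 = 1004
  B / (T - T0) = 4246 / 1004 = 4.229
  log(eta) = -2.15 + 4.229 = 2.079

2.079


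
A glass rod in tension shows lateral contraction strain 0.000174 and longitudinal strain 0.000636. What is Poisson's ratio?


Poisson's ratio: nu = lateral strain / axial strain
  nu = 0.000174 / 0.000636 = 0.2736

0.2736


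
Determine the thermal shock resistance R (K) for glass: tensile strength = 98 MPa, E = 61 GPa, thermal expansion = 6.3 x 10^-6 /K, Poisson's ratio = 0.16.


Thermal shock resistance: R = sigma * (1 - nu) / (E * alpha)
  Numerator = 98 * (1 - 0.16) = 82.32
  Denominator = 61 * 1000 * (6.3 x 10^-6) = 0.3843
  R = 82.32 / 0.3843 = 214.2 K

214.2 K


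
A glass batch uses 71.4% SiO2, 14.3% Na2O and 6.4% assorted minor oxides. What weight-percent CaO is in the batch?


Pieces sum to 100%:
  CaO = 100 - (SiO2 + Na2O + others)
  CaO = 100 - (71.4 + 14.3 + 6.4) = 7.9%

7.9%


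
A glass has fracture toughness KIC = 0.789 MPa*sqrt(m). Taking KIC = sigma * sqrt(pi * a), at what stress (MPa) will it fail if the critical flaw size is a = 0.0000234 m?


Rearrange KIC = sigma * sqrt(pi * a):
  sigma = KIC / sqrt(pi * a)
  sqrt(pi * 0.0000234) = 0.008574
  sigma = 0.789 / 0.008574 = 92.02 MPa

92.02 MPa


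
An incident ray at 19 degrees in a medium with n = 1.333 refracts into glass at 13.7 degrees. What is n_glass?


Apply Snell's law: n1 * sin(theta1) = n2 * sin(theta2)
  n2 = n1 * sin(theta1) / sin(theta2)
  sin(19) = 0.325568
  sin(13.7) = 0.236838
  n2 = 1.333 * 0.325568 / 0.236838 = 1.8324

1.8324


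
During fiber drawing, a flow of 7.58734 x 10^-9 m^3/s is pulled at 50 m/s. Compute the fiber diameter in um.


Cross-sectional area from continuity:
  A = Q / v = 7.58734 x 10^-9 / 50 = 1.517468 x 10^-10 m^2
Diameter from circular cross-section:
  d = sqrt(4A / pi) * 10^6 (m -> um)
  d = sqrt(4 * 1.517468 x 10^-10 / pi) * 10^6 = 13.9 um

13.9 um


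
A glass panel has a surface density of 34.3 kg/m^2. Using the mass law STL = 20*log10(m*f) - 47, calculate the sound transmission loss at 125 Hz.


Mass law: STL = 20 * log10(m * f) - 47
  m * f = 34.3 * 125 = 4287.5
  log10(4287.5) = 3.6322
  STL = 20 * 3.6322 - 47 = 72.644 - 47 = 25.6 dB

25.6 dB


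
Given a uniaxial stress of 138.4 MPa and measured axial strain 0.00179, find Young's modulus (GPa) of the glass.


Young's modulus: E = stress / strain
  E = 138.4 MPa / 0.00179 = 77318.44 MPa
Convert to GPa: 77318.44 / 1000 = 77.32 GPa

77.32 GPa


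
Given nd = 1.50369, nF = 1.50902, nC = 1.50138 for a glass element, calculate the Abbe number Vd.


Abbe number formula: Vd = (nd - 1) / (nF - nC)
  nd - 1 = 1.50369 - 1 = 0.50369
  nF - nC = 1.50902 - 1.50138 = 0.00764
  Vd = 0.50369 / 0.00764 = 65.93

65.93


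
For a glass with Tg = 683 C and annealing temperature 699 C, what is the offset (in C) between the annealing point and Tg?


Offset = T_anneal - Tg:
  offset = 699 - 683 = 16 C

16 C


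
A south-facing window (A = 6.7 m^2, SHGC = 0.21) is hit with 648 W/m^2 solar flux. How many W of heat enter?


Solar heat gain: Q = Area * SHGC * Irradiance
  Q = 6.7 * 0.21 * 648 = 911.7 W

911.7 W


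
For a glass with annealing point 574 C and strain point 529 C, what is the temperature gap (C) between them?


Gap = T_anneal - T_strain:
  gap = 574 - 529 = 45 C

45 C


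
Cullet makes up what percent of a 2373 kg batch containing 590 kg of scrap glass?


Cullet ratio = (cullet mass / total batch mass) * 100
  Ratio = 590 / 2373 * 100 = 24.86%

24.86%


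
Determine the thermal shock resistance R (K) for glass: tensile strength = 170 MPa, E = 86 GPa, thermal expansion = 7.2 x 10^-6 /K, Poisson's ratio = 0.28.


Thermal shock resistance: R = sigma * (1 - nu) / (E * alpha)
  Numerator = 170 * (1 - 0.28) = 122.4
  Denominator = 86 * 1000 * (7.2 x 10^-6) = 0.6192
  R = 122.4 / 0.6192 = 197.7 K

197.7 K


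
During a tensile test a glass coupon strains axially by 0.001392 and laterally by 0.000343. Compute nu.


Poisson's ratio: nu = lateral strain / axial strain
  nu = 0.000343 / 0.001392 = 0.2464

0.2464


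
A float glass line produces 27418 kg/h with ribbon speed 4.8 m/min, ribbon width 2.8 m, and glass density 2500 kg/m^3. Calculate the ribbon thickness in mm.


Ribbon cross-section from mass balance:
  Volume rate = throughput / density = 27418 / 2500 = 10.9672 m^3/h
  thickness = volume rate / (speed * 60 * width), i.e.
  thickness = throughput / (60 * speed * width * density) * 1000
  thickness = 27418 / (60 * 4.8 * 2.8 * 2500) * 1000 = 13.6 mm

13.6 mm


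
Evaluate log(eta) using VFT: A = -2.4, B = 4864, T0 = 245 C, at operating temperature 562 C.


VFT equation: log(eta) = A + B / (T - T0)
  T - T0 = 562 - 245 = 317
  B / (T - T0) = 4864 / 317 = 15.344
  log(eta) = -2.4 + 15.344 = 12.944

12.944


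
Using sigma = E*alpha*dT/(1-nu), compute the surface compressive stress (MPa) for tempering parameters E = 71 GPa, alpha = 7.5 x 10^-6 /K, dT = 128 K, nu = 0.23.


Tempering stress: sigma = E * alpha * dT / (1 - nu)
  E (MPa) = 71 * 1000 = 71000
  Numerator = 71000 * (7.5 x 10^-6) * 128 = 68.16
  Denominator = 1 - 0.23 = 0.77
  sigma = 68.16 / 0.77 = 88.5 MPa

88.5 MPa


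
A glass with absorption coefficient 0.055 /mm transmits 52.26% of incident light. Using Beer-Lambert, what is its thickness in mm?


Rearrange T = exp(-alpha * thickness):
  thickness = -ln(T) / alpha
  T = 52.26/100 = 0.5226
  ln(T) = -0.64894
  -ln(T) = 0.64894
  thickness = 0.64894 / 0.055 = 11.8 mm

11.8 mm


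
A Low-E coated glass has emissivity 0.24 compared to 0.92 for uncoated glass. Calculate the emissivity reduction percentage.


Percentage reduction = (1 - coated/uncoated) * 100
  Ratio = 0.24 / 0.92 = 0.2609
  Reduction = (1 - 0.2609) * 100 = 73.9%

73.9%


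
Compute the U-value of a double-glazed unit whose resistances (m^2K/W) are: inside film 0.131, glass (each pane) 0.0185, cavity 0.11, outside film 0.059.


Total thermal resistance (series):
  R_total = R_in + R_glass + R_air + R_glass + R_out
  R_total = 0.131 + 0.0185 + 0.11 + 0.0185 + 0.059 = 0.337 m^2K/W
U-value = 1 / R_total = 1 / 0.337 = 2.967 W/m^2K

2.967 W/m^2K


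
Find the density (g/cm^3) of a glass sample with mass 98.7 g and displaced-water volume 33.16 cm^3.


Use the definition of density:
  rho = mass / volume
  rho = 98.7 / 33.16 = 2.976 g/cm^3

2.976 g/cm^3


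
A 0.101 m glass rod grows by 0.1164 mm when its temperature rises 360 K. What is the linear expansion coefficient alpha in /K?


Rearrange dL = alpha * L0 * dT for alpha:
  alpha = dL / (L0 * dT)
  alpha = (0.1164 / 1000) / (0.101 * 360) = 0.000003201 /K = 3.201 x 10^-6 /K

3.201 x 10^-6 /K


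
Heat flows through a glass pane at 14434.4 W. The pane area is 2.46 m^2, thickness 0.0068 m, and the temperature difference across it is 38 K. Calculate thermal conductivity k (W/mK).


Fourier's law rearranged: k = Q * t / (A * dT)
  Numerator = 14434.4 * 0.0068 = 98.15392
  Denominator = 2.46 * 38 = 93.48
  k = 98.15392 / 93.48 = 1.05 W/mK

1.05 W/mK


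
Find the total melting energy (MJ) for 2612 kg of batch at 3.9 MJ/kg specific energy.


Total energy = mass * specific energy
  E = 2612 * 3.9 = 10186.8 MJ

10186.8 MJ


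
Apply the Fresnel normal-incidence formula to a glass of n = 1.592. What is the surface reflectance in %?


Fresnel reflectance at normal incidence:
  R = ((n - 1)/(n + 1))^2
  (n - 1)/(n + 1) = (1.592 - 1)/(1.592 + 1) = 0.228395
  R = 0.228395^2 = 0.0521643
  R(%) = 0.0521643 * 100 = 5.216%

5.216%


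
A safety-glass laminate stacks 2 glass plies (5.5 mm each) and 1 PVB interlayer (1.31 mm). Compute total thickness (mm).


Total thickness = glass contribution + PVB contribution
  Glass: 2 * 5.5 = 11.0 mm
  PVB: 1 * 1.31 = 1.31 mm
  Total = 11.0 + 1.31 = 12.31 mm

12.31 mm


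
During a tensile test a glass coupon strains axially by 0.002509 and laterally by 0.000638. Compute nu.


Poisson's ratio: nu = lateral strain / axial strain
  nu = 0.000638 / 0.002509 = 0.2543

0.2543


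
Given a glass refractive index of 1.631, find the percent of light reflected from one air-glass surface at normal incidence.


Fresnel reflectance at normal incidence:
  R = ((n - 1)/(n + 1))^2
  (n - 1)/(n + 1) = (1.631 - 1)/(1.631 + 1) = 0.239833
  R = 0.239833^2 = 0.0575199
  R(%) = 0.0575199 * 100 = 5.752%

5.752%


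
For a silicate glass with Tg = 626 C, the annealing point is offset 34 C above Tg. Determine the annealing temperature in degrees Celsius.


The annealing temperature is Tg plus the offset:
  T_anneal = 626 + 34 = 660 C

660 C


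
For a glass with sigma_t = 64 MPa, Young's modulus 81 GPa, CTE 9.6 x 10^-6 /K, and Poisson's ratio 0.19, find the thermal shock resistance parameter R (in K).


Thermal shock resistance: R = sigma * (1 - nu) / (E * alpha)
  Numerator = 64 * (1 - 0.19) = 51.84
  Denominator = 81 * 1000 * (9.6 x 10^-6) = 0.7776
  R = 51.84 / 0.7776 = 66.7 K

66.7 K


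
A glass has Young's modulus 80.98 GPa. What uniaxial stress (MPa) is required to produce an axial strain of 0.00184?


Rearrange E = sigma / epsilon:
  sigma = E * epsilon
  E (MPa) = 80.98 * 1000 = 80980
  sigma = 80980 * 0.00184 = 149.0 MPa

149.0 MPa


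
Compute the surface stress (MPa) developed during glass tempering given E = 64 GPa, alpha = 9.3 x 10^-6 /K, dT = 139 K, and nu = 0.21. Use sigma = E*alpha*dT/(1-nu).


Tempering stress: sigma = E * alpha * dT / (1 - nu)
  E (MPa) = 64 * 1000 = 64000
  Numerator = 64000 * (9.3 x 10^-6) * 139 = 82.7328
  Denominator = 1 - 0.21 = 0.79
  sigma = 82.7328 / 0.79 = 104.7 MPa

104.7 MPa


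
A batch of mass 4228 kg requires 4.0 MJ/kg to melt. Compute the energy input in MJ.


Total energy = mass * specific energy
  E = 4228 * 4.0 = 16912 MJ

16912 MJ


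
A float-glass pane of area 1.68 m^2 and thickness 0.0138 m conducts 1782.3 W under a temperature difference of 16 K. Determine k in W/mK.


Fourier's law rearranged: k = Q * t / (A * dT)
  Numerator = 1782.3 * 0.0138 = 24.59574
  Denominator = 1.68 * 16 = 26.88
  k = 24.59574 / 26.88 = 0.915 W/mK

0.915 W/mK


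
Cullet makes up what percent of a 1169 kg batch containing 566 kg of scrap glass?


Cullet ratio = (cullet mass / total batch mass) * 100
  Ratio = 566 / 1169 * 100 = 48.42%

48.42%


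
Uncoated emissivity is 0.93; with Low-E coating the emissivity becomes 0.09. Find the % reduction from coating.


Percentage reduction = (1 - coated/uncoated) * 100
  Ratio = 0.09 / 0.93 = 0.0968
  Reduction = (1 - 0.0968) * 100 = 90.3%

90.3%
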